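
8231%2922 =2387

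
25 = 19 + 6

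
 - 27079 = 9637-36716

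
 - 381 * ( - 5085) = 1937385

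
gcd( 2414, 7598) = 2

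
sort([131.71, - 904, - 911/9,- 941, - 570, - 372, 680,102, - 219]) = [ - 941, - 904, - 570, - 372, - 219,- 911/9,102, 131.71, 680]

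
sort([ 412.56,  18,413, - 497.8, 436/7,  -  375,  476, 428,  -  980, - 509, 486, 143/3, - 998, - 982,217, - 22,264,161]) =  [-998, - 982, - 980, - 509, - 497.8,-375, - 22,18 , 143/3, 436/7, 161, 217,264, 412.56,413,428, 476 , 486] 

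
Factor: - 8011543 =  - 139^1*57637^1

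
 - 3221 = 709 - 3930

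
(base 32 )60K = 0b1100000010100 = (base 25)9le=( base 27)8c8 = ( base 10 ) 6164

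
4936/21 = 235+1/21 = 235.05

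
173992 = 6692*26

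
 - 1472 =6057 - 7529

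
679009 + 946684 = 1625693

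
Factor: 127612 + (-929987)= - 5^3 * 7^2*131^1 = -802375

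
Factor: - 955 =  - 5^1 * 191^1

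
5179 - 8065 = - 2886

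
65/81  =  65/81 = 0.80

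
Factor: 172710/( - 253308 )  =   - 15/22 = - 2^( - 1 )  *3^1 * 5^1*11^( - 1 )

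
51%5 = 1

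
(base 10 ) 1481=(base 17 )522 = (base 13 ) 89C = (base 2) 10111001001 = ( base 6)10505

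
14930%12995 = 1935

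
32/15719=32/15719 =0.00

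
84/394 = 42/197 = 0.21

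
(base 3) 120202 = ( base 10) 425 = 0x1A9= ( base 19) 137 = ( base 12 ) 2B5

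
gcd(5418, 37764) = 18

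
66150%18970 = 9240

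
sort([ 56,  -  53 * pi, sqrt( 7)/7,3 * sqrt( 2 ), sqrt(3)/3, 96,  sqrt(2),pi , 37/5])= [ - 53*pi , sqrt (7)/7,sqrt(3 )/3,sqrt(2 ),pi,3*sqrt(2 ),  37/5,  56, 96]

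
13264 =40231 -26967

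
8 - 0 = 8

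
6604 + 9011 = 15615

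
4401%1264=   609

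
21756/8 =2719+1/2 = 2719.50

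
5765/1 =5765= 5765.00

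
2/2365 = 2/2365  =  0.00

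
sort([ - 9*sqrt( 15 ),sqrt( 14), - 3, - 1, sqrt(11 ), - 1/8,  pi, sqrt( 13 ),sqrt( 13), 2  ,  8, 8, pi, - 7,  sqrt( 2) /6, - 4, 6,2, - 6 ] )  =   [ - 9*sqrt(15), - 7, - 6, - 4 , - 3,-1, - 1/8,sqrt(2)/6, 2,2,pi, pi,sqrt( 11),sqrt (13),sqrt( 13),sqrt (14 ),6, 8,8]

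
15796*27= 426492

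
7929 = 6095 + 1834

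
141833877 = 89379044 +52454833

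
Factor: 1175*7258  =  2^1*5^2*19^1*47^1*191^1  =  8528150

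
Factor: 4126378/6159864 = 2063189/3079932 = 2^( - 2 )*3^( -1 )*71^1*29059^1*256661^(-1 )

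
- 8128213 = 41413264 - 49541477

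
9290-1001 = 8289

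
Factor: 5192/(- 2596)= -2 = -2^1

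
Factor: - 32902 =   -  2^1*16451^1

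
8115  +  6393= 14508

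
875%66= 17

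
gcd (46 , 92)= 46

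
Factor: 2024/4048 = 2^( - 1 ) =1/2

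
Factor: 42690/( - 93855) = -2^1*1423^1 * 6257^(-1) = -2846/6257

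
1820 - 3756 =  - 1936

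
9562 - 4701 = 4861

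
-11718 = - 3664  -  8054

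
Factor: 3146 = 2^1*11^2*13^1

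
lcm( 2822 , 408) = 33864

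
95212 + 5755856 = 5851068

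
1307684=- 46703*( - 28 )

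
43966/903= 48 + 622/903 = 48.69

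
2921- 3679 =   -  758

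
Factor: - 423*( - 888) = 375624=2^3*3^3 * 37^1 * 47^1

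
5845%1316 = 581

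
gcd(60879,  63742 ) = 7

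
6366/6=1061 = 1061.00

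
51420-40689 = 10731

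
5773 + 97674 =103447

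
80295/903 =88 + 277/301 = 88.92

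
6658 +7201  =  13859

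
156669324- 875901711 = -719232387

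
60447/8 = 60447/8 = 7555.88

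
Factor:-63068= -2^2*15767^1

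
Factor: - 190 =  - 2^1*5^1 *19^1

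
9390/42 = 223+4/7 = 223.57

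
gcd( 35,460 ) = 5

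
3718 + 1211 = 4929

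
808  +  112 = 920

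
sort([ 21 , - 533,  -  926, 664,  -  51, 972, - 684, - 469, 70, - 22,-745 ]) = [-926, - 745 , - 684, - 533,-469, - 51, - 22, 21, 70, 664,972 ] 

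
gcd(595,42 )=7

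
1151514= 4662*247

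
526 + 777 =1303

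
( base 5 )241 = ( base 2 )1000111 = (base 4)1013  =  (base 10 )71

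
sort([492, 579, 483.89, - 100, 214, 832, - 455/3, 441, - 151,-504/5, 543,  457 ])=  [ - 455/3, - 151, -504/5, - 100, 214, 441, 457,483.89, 492,  543 , 579 , 832] 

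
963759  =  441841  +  521918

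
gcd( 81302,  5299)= 1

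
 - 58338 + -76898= - 135236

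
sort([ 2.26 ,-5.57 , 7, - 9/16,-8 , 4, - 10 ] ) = [ - 10 , - 8, - 5.57, - 9/16,2.26,4, 7]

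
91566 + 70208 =161774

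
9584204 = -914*( - 10486 )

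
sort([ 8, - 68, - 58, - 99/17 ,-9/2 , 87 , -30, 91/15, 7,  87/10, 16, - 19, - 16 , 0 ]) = [ - 68, - 58,  -  30, - 19, - 16, - 99/17, - 9/2 , 0,91/15,7,8,87/10,16,  87]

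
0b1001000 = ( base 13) 57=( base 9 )80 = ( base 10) 72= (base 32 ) 28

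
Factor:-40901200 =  -2^4*5^2 * 102253^1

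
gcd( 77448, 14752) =3688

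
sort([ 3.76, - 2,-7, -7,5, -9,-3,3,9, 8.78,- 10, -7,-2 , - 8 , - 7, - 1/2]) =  [ - 10,  -  9, - 8, - 7, - 7, - 7, - 7,-3, - 2,-2,-1/2,3,3.76,5, 8.78,9 ]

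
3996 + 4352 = 8348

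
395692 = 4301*92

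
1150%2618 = 1150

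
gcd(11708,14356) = 4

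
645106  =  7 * 92158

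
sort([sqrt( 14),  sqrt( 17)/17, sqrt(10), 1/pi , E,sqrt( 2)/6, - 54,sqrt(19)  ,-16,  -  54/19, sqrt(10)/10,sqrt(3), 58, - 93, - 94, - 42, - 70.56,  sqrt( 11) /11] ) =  [-94, - 93, - 70.56,- 54, - 42, - 16, - 54/19, sqrt ( 2)/6, sqrt( 17 )/17, sqrt( 11)/11,sqrt( 10)/10 , 1/pi , sqrt( 3), E, sqrt( 10 ), sqrt ( 14 ), sqrt(19), 58 ] 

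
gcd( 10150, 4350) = 1450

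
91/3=91/3= 30.33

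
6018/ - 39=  - 155+9/13 = - 154.31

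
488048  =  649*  752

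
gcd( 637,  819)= 91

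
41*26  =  1066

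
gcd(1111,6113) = 1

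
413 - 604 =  - 191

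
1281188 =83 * 15436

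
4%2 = 0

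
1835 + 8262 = 10097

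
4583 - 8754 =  - 4171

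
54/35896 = 27/17948 = 0.00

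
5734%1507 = 1213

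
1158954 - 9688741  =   - 8529787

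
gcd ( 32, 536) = 8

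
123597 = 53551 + 70046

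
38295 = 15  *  2553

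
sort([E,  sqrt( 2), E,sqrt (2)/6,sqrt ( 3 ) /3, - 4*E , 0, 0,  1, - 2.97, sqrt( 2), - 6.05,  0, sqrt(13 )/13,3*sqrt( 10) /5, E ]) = [ - 4*E, - 6.05, - 2.97, 0,0, 0,sqrt(2)/6, sqrt (13 )/13, sqrt( 3)/3, 1, sqrt(2), sqrt( 2), 3 * sqrt( 10 ) /5,  E, E,E ]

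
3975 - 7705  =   - 3730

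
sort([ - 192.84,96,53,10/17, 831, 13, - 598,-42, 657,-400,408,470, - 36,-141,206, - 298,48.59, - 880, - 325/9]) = [ - 880, - 598, - 400, - 298, - 192.84, - 141  ,  -  42,  -  325/9, - 36,10/17,13,48.59,53, 96,206, 408,470,657 , 831 ] 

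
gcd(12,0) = 12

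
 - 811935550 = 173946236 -985881786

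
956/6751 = 956/6751 = 0.14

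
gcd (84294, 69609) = 3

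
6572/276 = 1643/69 = 23.81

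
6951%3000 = 951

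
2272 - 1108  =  1164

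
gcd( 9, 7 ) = 1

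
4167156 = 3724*1119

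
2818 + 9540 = 12358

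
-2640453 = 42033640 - 44674093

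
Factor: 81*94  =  7614= 2^1*3^4*47^1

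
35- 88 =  -53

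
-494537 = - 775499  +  280962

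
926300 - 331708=594592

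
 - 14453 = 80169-94622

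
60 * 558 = 33480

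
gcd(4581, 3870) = 9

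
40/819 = 40/819 = 0.05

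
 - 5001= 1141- 6142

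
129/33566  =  129/33566 = 0.00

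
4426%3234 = 1192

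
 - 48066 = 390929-438995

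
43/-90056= - 43/90056 = - 0.00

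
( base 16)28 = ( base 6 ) 104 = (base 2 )101000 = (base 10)40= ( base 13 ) 31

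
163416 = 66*2476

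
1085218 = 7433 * 146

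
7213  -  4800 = 2413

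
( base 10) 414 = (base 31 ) DB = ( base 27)F9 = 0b110011110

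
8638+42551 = 51189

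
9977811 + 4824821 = 14802632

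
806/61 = 806/61 = 13.21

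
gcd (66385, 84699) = 1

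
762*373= 284226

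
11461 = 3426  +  8035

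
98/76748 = 7/5482 = 0.00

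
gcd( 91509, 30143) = 1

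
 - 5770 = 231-6001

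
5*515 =2575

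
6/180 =1/30 = 0.03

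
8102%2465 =707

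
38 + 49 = 87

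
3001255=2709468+291787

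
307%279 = 28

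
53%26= 1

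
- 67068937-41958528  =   -109027465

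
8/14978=4/7489  =  0.00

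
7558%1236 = 142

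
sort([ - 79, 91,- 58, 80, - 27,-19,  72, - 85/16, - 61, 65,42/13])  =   [ - 79, - 61, - 58,-27, - 19, - 85/16, 42/13,65,72, 80,91 ]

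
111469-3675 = 107794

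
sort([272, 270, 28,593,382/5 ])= [28, 382/5, 270,  272, 593 ]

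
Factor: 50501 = 11^1*4591^1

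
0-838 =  - 838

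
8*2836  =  22688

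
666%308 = 50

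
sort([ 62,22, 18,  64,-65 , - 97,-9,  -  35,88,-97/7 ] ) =[ -97,-65, - 35,-97/7,-9,  18,22,62 , 64,  88]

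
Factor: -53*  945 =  - 3^3*5^1*7^1*53^1 = - 50085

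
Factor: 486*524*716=182339424 = 2^5*3^5 *131^1*179^1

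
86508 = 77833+8675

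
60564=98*618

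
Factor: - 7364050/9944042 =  - 5^2 *29^( - 1) * 31^1*4751^1  *171449^(-1)= - 3682025/4972021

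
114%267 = 114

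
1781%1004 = 777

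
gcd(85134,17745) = 21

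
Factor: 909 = 3^2*101^1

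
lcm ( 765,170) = 1530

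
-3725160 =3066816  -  6791976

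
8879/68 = 130+ 39/68 = 130.57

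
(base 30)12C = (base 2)1111001100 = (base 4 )33030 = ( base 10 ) 972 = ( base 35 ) RR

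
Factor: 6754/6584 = 2^( - 2 )*11^1*307^1*823^ ( - 1) = 3377/3292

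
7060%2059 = 883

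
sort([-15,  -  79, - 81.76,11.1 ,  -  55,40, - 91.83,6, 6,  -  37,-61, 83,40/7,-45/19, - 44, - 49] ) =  [ - 91.83,-81.76, - 79, - 61,-55, - 49, - 44, - 37, - 15, - 45/19, 40/7 , 6,6, 11.1, 40,83 ] 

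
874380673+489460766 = 1363841439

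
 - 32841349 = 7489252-40330601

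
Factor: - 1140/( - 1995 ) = 4/7 = 2^2*7^( - 1 ) 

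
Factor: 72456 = 2^3*3^1*3019^1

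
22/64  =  11/32 = 0.34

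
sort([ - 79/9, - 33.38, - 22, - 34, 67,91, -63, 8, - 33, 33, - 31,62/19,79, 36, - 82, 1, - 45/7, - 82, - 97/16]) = [ - 82 , - 82, - 63, - 34, - 33.38,-33, - 31, - 22, - 79/9,-45/7 , - 97/16,1, 62/19 , 8, 33,36, 67, 79, 91] 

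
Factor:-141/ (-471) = 47^1*157^( - 1 ) =47/157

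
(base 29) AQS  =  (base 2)10001111101000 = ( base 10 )9192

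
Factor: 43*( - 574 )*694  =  -2^2 * 7^1*41^1 * 43^1*347^1 =- 17129308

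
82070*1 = 82070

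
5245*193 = 1012285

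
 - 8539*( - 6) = 51234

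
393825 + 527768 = 921593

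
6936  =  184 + 6752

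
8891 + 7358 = 16249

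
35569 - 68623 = -33054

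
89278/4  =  44639/2 = 22319.50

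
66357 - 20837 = 45520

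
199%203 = 199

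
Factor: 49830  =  2^1*3^1*5^1*11^1*151^1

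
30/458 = 15/229  =  0.07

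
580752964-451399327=129353637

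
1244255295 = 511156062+733099233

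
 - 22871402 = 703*( - 32534)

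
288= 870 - 582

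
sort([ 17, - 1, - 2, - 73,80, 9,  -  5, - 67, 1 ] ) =[-73, - 67, - 5,  -  2, - 1,  1, 9, 17,80] 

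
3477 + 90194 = 93671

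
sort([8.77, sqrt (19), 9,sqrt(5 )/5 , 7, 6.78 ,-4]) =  [ - 4, sqrt( 5)/5, sqrt (19), 6.78, 7,8.77, 9]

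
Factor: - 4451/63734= -2^ (-1)*11^( - 1) * 2897^(-1 )  *  4451^1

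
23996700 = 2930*8190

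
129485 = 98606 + 30879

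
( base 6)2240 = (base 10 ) 528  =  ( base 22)120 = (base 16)210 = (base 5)4103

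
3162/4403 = 186/259 = 0.72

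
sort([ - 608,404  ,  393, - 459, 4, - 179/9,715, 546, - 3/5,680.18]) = [  -  608, - 459, - 179/9, - 3/5, 4 , 393,404,546, 680.18,715]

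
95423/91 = 95423/91   =  1048.60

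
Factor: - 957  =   - 3^1*11^1 * 29^1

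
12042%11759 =283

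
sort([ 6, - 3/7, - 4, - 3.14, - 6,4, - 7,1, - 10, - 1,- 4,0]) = [ - 10, - 7,-6, - 4, - 4, - 3.14 , - 1, - 3/7,0,1,4, 6] 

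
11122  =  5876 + 5246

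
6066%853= 95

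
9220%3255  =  2710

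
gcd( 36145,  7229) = 7229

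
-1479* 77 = -113883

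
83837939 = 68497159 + 15340780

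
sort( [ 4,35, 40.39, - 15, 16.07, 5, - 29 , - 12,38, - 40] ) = [ - 40, - 29, - 15, - 12, 4, 5,  16.07 , 35,38, 40.39 ]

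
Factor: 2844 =2^2*3^2*79^1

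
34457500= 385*89500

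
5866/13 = 5866/13 = 451.23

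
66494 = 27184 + 39310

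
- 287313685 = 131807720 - 419121405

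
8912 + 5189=14101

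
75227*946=71164742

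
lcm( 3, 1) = 3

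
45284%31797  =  13487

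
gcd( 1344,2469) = 3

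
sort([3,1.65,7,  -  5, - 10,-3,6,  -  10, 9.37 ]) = [ - 10,  -  10, - 5, - 3,1.65,3, 6,7,9.37]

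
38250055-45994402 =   -  7744347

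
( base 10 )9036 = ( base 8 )21514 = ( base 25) ebb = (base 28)BEK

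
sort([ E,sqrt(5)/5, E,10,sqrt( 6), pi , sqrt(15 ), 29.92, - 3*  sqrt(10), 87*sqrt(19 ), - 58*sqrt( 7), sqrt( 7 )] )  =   [  -  58*sqrt( 7), -3*sqrt(10 ), sqrt( 5 )/5, sqrt (6 ), sqrt( 7),E , E,pi,  sqrt ( 15 ), 10, 29.92, 87*sqrt(19)]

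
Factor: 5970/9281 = 2^1*3^1*5^1*199^1*9281^(-1)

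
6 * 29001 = 174006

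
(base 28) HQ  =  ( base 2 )111110110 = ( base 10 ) 502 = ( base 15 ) 237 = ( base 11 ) 417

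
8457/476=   8457/476 = 17.77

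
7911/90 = 879/10 = 87.90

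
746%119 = 32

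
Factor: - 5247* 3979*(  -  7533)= 157272565329 = 3^7*11^1 * 23^1*31^1*53^1*173^1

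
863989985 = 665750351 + 198239634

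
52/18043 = 52/18043  =  0.00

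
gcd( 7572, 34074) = 3786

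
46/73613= 46/73613 = 0.00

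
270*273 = 73710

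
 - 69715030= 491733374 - 561448404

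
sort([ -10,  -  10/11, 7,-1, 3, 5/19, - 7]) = [-10 , - 7,- 1, - 10/11,5/19, 3, 7 ] 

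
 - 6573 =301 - 6874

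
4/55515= 4/55515= 0.00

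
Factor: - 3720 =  - 2^3*3^1*5^1 *31^1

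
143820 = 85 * 1692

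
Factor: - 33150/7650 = -3^( - 1 )*13^1 = - 13/3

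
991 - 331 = 660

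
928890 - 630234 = 298656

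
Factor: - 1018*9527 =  - 9698486 = - 2^1 * 7^1 * 509^1*1361^1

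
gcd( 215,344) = 43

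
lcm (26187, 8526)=366618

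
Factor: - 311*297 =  - 92367 =- 3^3*11^1 * 311^1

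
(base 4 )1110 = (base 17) 4G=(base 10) 84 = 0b1010100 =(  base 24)3C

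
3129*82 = 256578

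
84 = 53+31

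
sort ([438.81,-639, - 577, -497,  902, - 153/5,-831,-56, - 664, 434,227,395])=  [-831, - 664, - 639, - 577, - 497, - 56, - 153/5, 227,  395, 434, 438.81, 902]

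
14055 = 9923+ 4132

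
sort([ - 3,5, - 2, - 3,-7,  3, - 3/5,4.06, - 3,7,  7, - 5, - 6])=[ - 7, - 6, - 5,- 3, - 3, - 3, -2,  -  3/5, 3, 4.06,5,  7, 7 ]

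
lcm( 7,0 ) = 0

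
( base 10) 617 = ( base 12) 435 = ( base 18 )1G5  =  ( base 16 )269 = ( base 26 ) nj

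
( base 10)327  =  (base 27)C3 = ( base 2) 101000111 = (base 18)103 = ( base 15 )16C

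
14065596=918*15322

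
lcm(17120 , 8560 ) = 17120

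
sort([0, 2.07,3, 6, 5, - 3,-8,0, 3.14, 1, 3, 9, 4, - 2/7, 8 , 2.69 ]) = [ - 8, - 3, - 2/7,0,  0,1, 2.07  ,  2.69,3, 3, 3.14, 4,5, 6,8, 9] 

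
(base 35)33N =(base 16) EDB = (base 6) 25335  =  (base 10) 3803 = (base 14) 1559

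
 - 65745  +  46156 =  - 19589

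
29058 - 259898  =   - 230840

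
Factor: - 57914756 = -2^2*14478689^1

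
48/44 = 1 + 1/11 = 1.09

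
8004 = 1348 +6656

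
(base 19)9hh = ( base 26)581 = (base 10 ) 3589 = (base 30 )3TJ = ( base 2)111000000101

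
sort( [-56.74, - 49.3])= [ - 56.74, - 49.3]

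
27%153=27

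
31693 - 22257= 9436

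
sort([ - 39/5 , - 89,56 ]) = [- 89, -39/5, 56] 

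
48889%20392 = 8105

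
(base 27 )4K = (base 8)200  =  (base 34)3Q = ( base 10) 128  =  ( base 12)a8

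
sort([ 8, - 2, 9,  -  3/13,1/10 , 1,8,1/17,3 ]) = [ - 2,- 3/13,  1/17,1/10,1,3, 8,8,9] 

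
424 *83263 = 35303512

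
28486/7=28486/7 =4069.43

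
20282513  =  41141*493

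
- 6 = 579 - 585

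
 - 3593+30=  - 3563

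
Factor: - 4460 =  - 2^2*5^1*223^1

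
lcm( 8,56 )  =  56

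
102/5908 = 51/2954 =0.02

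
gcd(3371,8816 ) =1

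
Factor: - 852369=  - 3^1  *  7^1* 37^1*1097^1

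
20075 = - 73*( - 275) 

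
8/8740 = 2/2185=0.00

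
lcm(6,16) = 48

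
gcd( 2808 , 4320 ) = 216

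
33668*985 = 33162980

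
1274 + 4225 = 5499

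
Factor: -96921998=-2^1*17^1*2850647^1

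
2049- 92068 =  - 90019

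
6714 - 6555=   159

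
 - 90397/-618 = 90397/618  =  146.27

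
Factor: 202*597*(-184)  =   - 22189296=-  2^4*3^1*23^1*101^1*199^1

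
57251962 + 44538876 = 101790838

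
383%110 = 53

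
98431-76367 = 22064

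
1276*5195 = 6628820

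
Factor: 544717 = 544717^1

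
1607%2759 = 1607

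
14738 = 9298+5440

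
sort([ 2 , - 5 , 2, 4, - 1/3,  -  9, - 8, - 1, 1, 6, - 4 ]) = [  -  9, - 8, - 5, - 4, - 1, - 1/3,1,2,  2,4,6] 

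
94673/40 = 2366 + 33/40 = 2366.82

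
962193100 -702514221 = 259678879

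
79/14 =79/14 = 5.64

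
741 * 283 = 209703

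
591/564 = 197/188  =  1.05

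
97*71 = 6887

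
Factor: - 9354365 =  - 5^1*19^1*98467^1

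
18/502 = 9/251  =  0.04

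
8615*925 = 7968875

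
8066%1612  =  6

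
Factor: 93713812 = 2^2*61^1 * 239^1*1607^1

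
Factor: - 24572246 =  - 2^1*12286123^1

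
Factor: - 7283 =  - 7283^1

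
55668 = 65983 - 10315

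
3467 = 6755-3288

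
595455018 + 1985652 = 597440670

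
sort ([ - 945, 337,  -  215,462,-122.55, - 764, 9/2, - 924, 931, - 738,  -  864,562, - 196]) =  [-945, - 924 , - 864, - 764, - 738,-215, - 196, - 122.55, 9/2,337, 462,562, 931 ] 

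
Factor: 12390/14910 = 59^1*71^(  -  1) = 59/71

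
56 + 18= 74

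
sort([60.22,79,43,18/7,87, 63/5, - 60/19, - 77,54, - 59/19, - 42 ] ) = [ - 77, - 42, -60/19, - 59/19,18/7, 63/5,  43, 54,  60.22, 79,87]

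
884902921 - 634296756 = 250606165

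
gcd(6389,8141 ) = 1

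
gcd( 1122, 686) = 2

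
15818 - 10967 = 4851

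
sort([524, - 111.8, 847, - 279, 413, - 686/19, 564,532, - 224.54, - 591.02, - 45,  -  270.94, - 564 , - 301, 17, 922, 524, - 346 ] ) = [ - 591.02, - 564 , - 346, - 301 ,  -  279, - 270.94, - 224.54,- 111.8, - 45, - 686/19, 17,413,524,524,532, 564, 847,922]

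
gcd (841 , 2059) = 29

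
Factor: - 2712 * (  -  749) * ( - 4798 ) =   -  2^4*3^1*7^1*107^1*113^1*2399^1 = -9746119824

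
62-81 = - 19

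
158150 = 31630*5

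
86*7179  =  617394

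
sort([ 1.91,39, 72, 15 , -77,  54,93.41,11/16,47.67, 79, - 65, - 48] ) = [ - 77,  -  65,-48, 11/16,1.91,15,39,47.67,54,72,79,93.41 ] 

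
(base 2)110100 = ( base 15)37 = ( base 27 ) 1P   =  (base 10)52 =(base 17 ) 31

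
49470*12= 593640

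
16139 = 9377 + 6762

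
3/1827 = 1/609 = 0.00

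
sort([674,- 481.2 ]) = [ - 481.2,674]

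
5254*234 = 1229436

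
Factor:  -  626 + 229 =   -  397 = - 397^1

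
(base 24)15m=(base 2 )1011001110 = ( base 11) 5a3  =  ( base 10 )718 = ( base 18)23g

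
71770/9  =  7974 + 4/9= 7974.44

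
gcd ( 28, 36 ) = 4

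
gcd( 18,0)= 18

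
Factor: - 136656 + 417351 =3^1*5^1 * 18713^1   =  280695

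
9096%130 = 126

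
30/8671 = 30/8671 = 0.00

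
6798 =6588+210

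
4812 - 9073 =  - 4261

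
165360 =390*424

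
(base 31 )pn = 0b1100011110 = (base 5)11143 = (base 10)798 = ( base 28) 10E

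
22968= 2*11484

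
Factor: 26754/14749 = 78/43 = 2^1*3^1* 13^1*43^( - 1)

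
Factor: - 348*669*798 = -185783976 = -2^3*3^3 * 7^1*19^1*29^1 * 223^1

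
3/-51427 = - 1 + 51424/51427 = -0.00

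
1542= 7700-6158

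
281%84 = 29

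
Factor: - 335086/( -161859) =2^1  *3^(-1)*163^(  -  1)*331^( - 1 )*167543^1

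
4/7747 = 4/7747 = 0.00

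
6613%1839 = 1096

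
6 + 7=13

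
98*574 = 56252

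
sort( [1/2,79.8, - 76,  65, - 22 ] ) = [ - 76, - 22,  1/2, 65,79.8 ] 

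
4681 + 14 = 4695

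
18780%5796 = 1392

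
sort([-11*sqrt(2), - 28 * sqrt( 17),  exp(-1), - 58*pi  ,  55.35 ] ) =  [  -  58*pi,  -  28*sqrt( 17), - 11*sqrt( 2) , exp( - 1), 55.35] 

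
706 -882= - 176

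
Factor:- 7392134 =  - 2^1*3696067^1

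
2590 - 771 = 1819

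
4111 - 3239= 872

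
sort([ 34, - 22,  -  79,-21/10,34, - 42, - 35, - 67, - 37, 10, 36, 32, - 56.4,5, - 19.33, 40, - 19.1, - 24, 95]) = [ - 79, - 67, - 56.4, - 42,- 37, -35,  -  24 , - 22, - 19.33 , - 19.1, - 21/10,5,  10,32, 34 , 34,36,40, 95 ] 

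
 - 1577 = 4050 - 5627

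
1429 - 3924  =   - 2495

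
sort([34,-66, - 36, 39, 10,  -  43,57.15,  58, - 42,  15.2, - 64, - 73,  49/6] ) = [ - 73  , -66, - 64,-43  , - 42, - 36, 49/6, 10, 15.2,34,  39, 57.15,  58] 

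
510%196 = 118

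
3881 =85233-81352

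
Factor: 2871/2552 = 2^( - 3)* 3^2 = 9/8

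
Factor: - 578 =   -  2^1*17^2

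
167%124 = 43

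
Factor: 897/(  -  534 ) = - 299/178= -  2^( - 1)*13^1*23^1 * 89^( -1)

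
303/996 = 101/332=0.30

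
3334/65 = 51  +  19/65 =51.29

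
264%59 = 28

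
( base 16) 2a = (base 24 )1i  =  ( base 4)222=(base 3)1120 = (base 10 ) 42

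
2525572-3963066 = -1437494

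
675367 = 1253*539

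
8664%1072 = 88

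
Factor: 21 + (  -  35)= - 14 = - 2^1* 7^1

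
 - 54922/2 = - 27461 = - 27461.00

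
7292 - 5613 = 1679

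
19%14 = 5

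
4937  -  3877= 1060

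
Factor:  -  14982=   - 2^1*3^1*11^1*227^1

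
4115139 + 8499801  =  12614940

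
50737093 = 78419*647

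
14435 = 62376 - 47941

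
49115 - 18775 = 30340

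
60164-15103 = 45061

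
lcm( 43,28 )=1204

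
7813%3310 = 1193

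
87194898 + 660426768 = 747621666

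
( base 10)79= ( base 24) 37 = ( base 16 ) 4f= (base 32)2F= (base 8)117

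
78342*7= 548394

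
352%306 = 46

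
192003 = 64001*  3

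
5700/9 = 1900/3 = 633.33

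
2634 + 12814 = 15448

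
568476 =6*94746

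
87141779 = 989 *88111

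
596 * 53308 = 31771568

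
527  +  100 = 627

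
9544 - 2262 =7282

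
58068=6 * 9678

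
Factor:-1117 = -1117^1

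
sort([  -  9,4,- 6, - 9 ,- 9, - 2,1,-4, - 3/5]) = [ - 9, - 9, - 9,- 6, - 4, - 2, - 3/5, 1,4]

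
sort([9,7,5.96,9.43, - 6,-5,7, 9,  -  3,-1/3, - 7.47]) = [- 7.47, - 6, - 5, - 3, - 1/3, 5.96, 7,7,9, 9, 9.43]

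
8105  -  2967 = 5138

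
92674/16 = 5792+1/8 = 5792.12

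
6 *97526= 585156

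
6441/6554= 57/58 = 0.98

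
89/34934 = 89/34934  =  0.00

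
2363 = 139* 17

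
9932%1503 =914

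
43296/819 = 52 + 236/273 = 52.86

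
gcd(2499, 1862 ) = 49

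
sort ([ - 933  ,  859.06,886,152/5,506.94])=[ - 933,152/5,  506.94 , 859.06,886]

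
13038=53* 246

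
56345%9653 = 8080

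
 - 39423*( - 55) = 2168265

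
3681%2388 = 1293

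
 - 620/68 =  - 10 + 15/17 = - 9.12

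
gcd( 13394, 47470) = 2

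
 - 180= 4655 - 4835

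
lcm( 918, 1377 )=2754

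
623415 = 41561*15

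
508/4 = 127 = 127.00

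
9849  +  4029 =13878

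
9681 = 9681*1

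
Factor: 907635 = 3^1 *5^1*60509^1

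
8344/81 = 8344/81 = 103.01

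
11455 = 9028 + 2427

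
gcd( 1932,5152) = 644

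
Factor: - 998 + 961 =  - 37^1 = - 37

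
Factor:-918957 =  - 3^1*13^1*23563^1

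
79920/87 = 26640/29 = 918.62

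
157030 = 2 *78515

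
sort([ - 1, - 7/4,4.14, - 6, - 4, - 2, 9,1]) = [ - 6,  -  4 , - 2 , - 7/4, - 1,1,4.14,9]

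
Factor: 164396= 2^2 * 73^1*563^1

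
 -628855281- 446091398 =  - 1074946679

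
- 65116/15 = -4342 + 14/15 = - 4341.07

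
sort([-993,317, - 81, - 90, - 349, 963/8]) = [-993 , - 349, - 90, - 81, 963/8, 317 ]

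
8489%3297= 1895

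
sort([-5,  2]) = [- 5,2] 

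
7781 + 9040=16821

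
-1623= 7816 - 9439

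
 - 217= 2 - 219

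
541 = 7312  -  6771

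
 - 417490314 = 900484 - 418390798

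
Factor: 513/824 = 2^( - 3)*3^3*19^1*103^( - 1)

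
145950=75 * 1946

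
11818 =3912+7906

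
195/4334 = 195/4334  =  0.04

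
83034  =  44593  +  38441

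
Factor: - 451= - 11^1 * 41^1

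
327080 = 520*629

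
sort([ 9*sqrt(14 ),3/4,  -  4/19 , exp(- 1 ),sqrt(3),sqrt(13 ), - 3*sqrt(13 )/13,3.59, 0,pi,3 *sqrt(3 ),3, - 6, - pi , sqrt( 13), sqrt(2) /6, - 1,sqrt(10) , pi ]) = [ -6,-pi, - 1,-3*sqrt( 13 ) /13 ,  -  4/19,0,sqrt(2 ) /6,  exp(  -  1) , 3/4,sqrt( 3),3, pi, pi,sqrt(10), 3.59,sqrt(13 ) , sqrt(13 ), 3*sqrt(3 ), 9*sqrt(14 ) ]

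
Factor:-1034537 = -7^2*43^1 * 491^1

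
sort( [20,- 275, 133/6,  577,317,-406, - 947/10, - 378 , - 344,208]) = [ - 406, -378,-344, - 275, - 947/10,20, 133/6, 208, 317, 577] 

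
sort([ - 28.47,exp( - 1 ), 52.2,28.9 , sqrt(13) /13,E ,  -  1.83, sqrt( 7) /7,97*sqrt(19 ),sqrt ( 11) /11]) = [-28.47, - 1.83, sqrt ( 13 ) /13,sqrt ( 11 )/11,exp ( - 1 ),sqrt (7)/7,E, 28.9,52.2,97*sqrt( 19 ) ] 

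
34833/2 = 34833/2 = 17416.50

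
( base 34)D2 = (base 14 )23A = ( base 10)444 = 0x1BC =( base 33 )df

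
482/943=482/943 = 0.51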